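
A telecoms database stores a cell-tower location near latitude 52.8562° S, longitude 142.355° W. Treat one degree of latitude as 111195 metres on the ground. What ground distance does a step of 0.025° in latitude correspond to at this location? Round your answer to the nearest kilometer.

0.025° × 111195 m/° = 2779.88 m.
That is 2779.88 m = 2.7799 km.

3 kilometers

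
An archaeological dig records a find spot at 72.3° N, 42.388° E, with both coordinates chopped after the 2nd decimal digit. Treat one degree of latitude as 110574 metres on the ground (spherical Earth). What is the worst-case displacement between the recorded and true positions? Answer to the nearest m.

1156 m

Truncating at 2 decimal places can drop up to a full unit in the last place, so each coordinate may be off by as much as 0.01°.
North–south component: 0.01° × 110574 = 1105.74 m.
E–W at 72.3°: 0.01° × 110574 × cos 72.3° = 0.01 × 110574 × 0.3040 ≈ 336.182 m.
Combining orthogonally: (1105.74² + 336.182²)^½ ≈ 1155.72 m.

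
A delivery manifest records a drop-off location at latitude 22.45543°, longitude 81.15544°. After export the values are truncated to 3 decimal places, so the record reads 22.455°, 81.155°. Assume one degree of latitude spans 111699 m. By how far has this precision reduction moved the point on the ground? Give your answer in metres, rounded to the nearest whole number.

The latitude changed by +0.00043° and the longitude by +0.00044°.
N–S: 0.00043° × 111699 m/° = 48.0306 m.
East–west at this latitude: 0.00044° × 111699 × cos 22.455° ≈ 0.00044 × 103230 = 45.4212 m.
Hypotenuse of the two orthogonal shifts: √(48.0306² + 45.4212²) = 66.1061 m.

66 metres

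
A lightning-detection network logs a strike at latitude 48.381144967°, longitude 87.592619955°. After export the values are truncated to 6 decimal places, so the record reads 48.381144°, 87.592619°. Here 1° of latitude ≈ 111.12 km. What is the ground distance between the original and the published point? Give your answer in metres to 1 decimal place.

The latitude changed by +0.000000967° and the longitude by +0.000000955°.
N–S: 0.000000967° × 111120 m/° = 0.107453 m.
East–west at this latitude: 0.000000955° × 111120 × cos 48.3811° ≈ 0.000000955 × 73802.8 = 0.0704817 m.
Distance: √(0.107453² + 0.0704817²) ≈ 0.128506 m.

0.1 metres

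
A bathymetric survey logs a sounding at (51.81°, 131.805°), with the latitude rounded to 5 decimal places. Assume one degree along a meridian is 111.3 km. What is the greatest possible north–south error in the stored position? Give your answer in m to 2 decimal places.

0.56 m

Rounding to 5 decimal places leaves the latitude within ±5e-06° of the true value.
Along the meridian that is 5e-06° × 111300 m/° = 0.5565 m.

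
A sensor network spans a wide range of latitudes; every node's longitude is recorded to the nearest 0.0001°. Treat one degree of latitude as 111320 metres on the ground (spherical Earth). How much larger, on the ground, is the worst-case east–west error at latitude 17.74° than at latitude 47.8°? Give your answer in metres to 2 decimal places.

Rounding to 4 decimal places leaves the longitude within ±5e-05° of the true value.
Error at 17.74° = 5e-05° × 111320 × cos 17.74° ≈ 5.566 × 0.9524 = 5.3013 m.
Error at 47.8° = 5e-05° × 111320 × cos 47.8° ≈ 5.566 × 0.6717 = 3.7388 m.
Difference: 5.3013 − 3.7388 = 1.5625 m.

1.56 metres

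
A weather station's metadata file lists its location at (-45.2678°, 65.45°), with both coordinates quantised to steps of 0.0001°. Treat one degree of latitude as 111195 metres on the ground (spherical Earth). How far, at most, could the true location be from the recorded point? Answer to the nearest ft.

22 ft

With a 0.0001° grid the true value lies within half a step, ±0.0001°/2 = ±5e-05°, of the stored one.
Latitude error → 5e-05 × 111195 = 5.55975 m along the meridian.
Longitude error → 5e-05 × 111195 × cos 45.2678° = 5e-05 × 111195 × 0.7038 ≈ 3.91292 m.
Combining orthogonally: (5.55975² + 3.91292²)^½ ≈ 6.79866 m.
Converting: 6.79866 m × 3.2808 ft/m ≈ 22.305 ft.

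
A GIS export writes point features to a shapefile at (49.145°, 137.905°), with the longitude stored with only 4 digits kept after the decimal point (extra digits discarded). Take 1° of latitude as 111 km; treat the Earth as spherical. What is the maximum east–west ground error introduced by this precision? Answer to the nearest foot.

Truncating at 4 decimal places can drop up to a full unit in the last place, so the longitude may be off by as much as 0.0001°.
One degree of longitude at 49.145° is 111000 × cos 49.145° ≈ 111000 × 0.6541 = 72610.3 m.
East–west error: 0.0001° × 72610.3 m/° ≈ 7.26103 m.
In feet: 7.26103 m ÷ 0.3048 ≈ 23.822 ft.

24 feet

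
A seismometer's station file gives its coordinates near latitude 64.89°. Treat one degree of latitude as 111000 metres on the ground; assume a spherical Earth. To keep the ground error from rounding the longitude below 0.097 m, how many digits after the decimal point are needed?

6 decimal places

At 64.89° one degree of longitude covers 111000 × cos 64.89° ≈ 111000 × 0.4244 ≈ 47103.7 m.
With N decimal places the half-ulp bound is 0.5·10⁻ᴺ°, or 0.5·10⁻ᴺ × 47103.7 m on the ground.
Setting 23551.8 × 10⁻ᴺ ≤ 0.097 gives 10ᴺ ≥ 2.428e+05, i.e. N ≥ 5.39.
So 6 decimal places suffice (0.0236 m); 5 would allow up to 0.236 m.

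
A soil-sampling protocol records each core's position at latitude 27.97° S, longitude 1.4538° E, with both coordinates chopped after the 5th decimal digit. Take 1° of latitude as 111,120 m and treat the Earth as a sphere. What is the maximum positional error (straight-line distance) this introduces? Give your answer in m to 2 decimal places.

Truncating at 5 decimal places can drop up to a full unit in the last place, so each coordinate may be off by as much as 1e-05°.
N–S: 1e-05° × 111120 m/° = 1.1112 m.
Longitude error → 1e-05 × 111120 × cos 27.97° = 1e-05 × 111120 × 0.8832 ≈ 0.981404 m.
Worst case both components are at the extreme and orthogonal: √(1.1112² + 0.981404²) ≈ 1.48254 m.

1.48 m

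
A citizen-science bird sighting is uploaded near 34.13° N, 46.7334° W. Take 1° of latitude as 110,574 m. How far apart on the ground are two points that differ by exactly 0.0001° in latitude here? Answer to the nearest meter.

11 meters

0.0001° × 110574 m/° = 11.0574 m.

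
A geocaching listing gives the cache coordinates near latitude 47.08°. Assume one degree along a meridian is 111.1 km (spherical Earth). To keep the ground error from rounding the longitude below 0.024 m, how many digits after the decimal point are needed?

7

At 47.08° one degree of longitude covers 111100 × cos 47.08° ≈ 111100 × 0.6810 ≈ 75656.5 m.
With N decimal places the half-ulp bound is 0.5·10⁻ᴺ°, or 0.5·10⁻ᴺ × 75656.5 m on the ground.
Need 0.5 × 75656.5 × 10⁻ᴺ ≤ 0.024 → 10⁻ᴺ ≤ 6.344e-07, so N ≥ 6.20.
N = 6 would give 0.0378 m (too coarse); N = 7 gives 0.00378 m ≤ 0.024 m.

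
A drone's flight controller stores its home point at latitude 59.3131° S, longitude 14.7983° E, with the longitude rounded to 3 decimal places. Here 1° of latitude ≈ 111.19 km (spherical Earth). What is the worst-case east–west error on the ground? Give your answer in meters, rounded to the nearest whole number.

Rounding to 3 decimal places leaves the longitude within ±0.0005° of the true value.
One degree of longitude at 59.3131° is 111190 × cos 59.3131° ≈ 111190 × 0.5103 = 56745.4 m.
So at most 0.0005° × 56745.4 ≈ 28.3727 m east–west.

28 meters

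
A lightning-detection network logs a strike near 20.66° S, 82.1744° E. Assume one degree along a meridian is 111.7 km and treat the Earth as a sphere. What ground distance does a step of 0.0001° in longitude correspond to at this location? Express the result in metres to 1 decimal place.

10.5 metres

At 20.66° a degree of longitude is 111700 × cos 20.66° ≈ 104517 m, so 0.0001° corresponds to 10.4517 m.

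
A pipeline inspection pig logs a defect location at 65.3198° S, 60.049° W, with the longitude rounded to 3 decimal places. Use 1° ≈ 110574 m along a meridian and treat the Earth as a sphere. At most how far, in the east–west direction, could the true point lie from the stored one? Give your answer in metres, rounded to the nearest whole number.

Rounding to 3 decimal places leaves the longitude within ±0.0005° of the true value.
Parallels shrink by cos φ, so at 65.3198° a degree of longitude is 110574 × 0.4176 ≈ 46170.5 m.
Maximum E–W displacement: 0.0005 × 46170.5 = 23.0853 m.

23 metres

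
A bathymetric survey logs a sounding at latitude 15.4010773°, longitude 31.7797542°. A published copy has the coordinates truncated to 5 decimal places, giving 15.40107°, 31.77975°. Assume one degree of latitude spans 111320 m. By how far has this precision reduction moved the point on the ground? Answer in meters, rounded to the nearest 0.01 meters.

0.93 meters

Δlat = 15.4010773 − 15.40107 = +0.0000073°; Δlon = 31.7797542 − 31.77975 = +0.0000042°.
N–S: 0.0000073° × 111320 m/° = 0.812636 m.
E–W at 15.4011°: 0.0000042° × 111320 × cos 15.4011° = 0.0000042 × 111320 × 0.9641 ≈ 0.450755 m.
Combined displacement = (0.812636² + 0.450755²)^½ ≈ 0.929278 m.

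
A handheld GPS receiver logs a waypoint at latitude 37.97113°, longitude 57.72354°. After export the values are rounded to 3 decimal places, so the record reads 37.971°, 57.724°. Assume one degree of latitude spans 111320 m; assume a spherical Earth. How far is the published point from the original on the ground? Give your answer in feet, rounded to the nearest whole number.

The latitude changed by +0.00013° and the longitude by -0.00046°.
North–south shift: 0.00013 × 111320 = 14.4716 m.
East–west at this latitude: -0.00046° × 111320 × cos 37.971° ≈ -0.00046 × 87756 = -40.3678 m.
Hypotenuse of the two orthogonal shifts: √(14.4716² + 40.3678²) = 42.8834 m.
In feet: 42.8834 m ÷ 0.3048 ≈ 140.69 ft.

141 feet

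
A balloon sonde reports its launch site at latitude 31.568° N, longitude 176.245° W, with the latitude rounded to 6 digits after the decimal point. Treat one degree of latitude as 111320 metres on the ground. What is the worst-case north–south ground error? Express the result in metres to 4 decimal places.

0.0557 metres

Rounding to 6 decimal places leaves the latitude within ±5e-07° of the true value.
Along the meridian that is 5e-07° × 111320 m/° = 0.05566 m.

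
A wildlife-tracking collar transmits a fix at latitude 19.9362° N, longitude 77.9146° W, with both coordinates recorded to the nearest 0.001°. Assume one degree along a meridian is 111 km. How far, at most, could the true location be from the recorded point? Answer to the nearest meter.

Rounding to 3 decimal places leaves each coordinate within ±0.0005° of the true value.
N–S: 0.0005° × 111000 m/° = 55.5 m.
Longitude error → 0.0005 × 111000 × cos 19.9362° = 0.0005 × 111000 × 0.9401 ≈ 52.174 m.
Worst case both components are at the extreme and orthogonal: √(55.5² + 52.174²) ≈ 76.1734 m.

76 meters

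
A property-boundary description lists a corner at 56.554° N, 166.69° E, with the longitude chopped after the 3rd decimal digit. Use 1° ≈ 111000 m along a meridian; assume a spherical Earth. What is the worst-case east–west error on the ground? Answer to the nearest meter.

Truncating at 3 decimal places can drop up to a full unit in the last place, so the longitude may be off by as much as 0.001°.
One degree of longitude at 56.554° is 111000 × cos 56.554° ≈ 111000 × 0.5512 = 61177.7 m.
East–west error: 0.001° × 61177.7 m/° ≈ 61.1777 m.

61 meters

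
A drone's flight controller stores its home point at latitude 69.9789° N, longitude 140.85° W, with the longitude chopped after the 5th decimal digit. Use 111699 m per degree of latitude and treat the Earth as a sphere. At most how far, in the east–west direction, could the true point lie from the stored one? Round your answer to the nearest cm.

38 cm

Truncating at 5 decimal places can drop up to a full unit in the last place, so the longitude may be off by as much as 1e-05°.
At latitude 69.9789° a degree of longitude spans 111699 m × cos 69.9789° = 111699 × 0.3424 ≈ 38242 m.
So at most 1e-05° × 38242 ≈ 0.38242 m east–west.
That is 0.38242 m = 38.242 cm.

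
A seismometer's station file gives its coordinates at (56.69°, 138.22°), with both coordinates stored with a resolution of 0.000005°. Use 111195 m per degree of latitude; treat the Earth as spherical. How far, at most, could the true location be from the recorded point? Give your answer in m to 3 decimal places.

0.317 m

With a 0.000005° grid the true value lies within half a step, ±0.000005°/2 = ±2.5e-06°, of the stored one.
North–south component: 2.5e-06° × 111195 = 0.277987 m.
E–W at 56.69°: 2.5e-06° × 111195 × cos 56.69° = 2.5e-06 × 111195 × 0.5492 ≈ 0.152662 m.
Worst case both components are at the extreme and orthogonal: √(0.277987² + 0.152662²) ≈ 0.317148 m.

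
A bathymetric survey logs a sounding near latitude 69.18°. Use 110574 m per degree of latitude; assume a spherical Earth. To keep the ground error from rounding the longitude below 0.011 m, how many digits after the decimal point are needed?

At 69.18° one degree of longitude covers 110574 × cos 69.18° ≈ 110574 × 0.3554 ≈ 39301.7 m.
Rounding to N decimal places gives at most 0.5 × 10⁻ᴺ degrees of error, i.e. 0.5 × 10⁻ᴺ × 39301.7 m.
Setting 19650.8 × 10⁻ᴺ ≤ 0.011 gives 10ᴺ ≥ 1.786e+06, i.e. N ≥ 6.25.
N = 6 would give 0.0197 m (too coarse); N = 7 gives 0.00197 m ≤ 0.011 m.

7 decimal places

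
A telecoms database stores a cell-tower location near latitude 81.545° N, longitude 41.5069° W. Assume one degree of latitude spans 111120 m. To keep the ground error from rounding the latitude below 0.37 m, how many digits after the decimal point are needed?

One degree of latitude covers 111120 m.
With N decimal places the half-ulp bound is 0.5·10⁻ᴺ°, or 0.5·10⁻ᴺ × 111120 m on the ground.
Need 0.5 × 111120 × 10⁻ᴺ ≤ 0.37 → 10⁻ᴺ ≤ 6.659e-06, so N ≥ 5.18.
So 6 decimal places suffice (0.0556 m); 5 would allow up to 0.556 m.

6 decimal places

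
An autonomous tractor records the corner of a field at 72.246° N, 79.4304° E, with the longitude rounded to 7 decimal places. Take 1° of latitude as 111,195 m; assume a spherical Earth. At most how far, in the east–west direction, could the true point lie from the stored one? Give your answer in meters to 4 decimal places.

0.0017 meters

Rounding to 7 decimal places leaves the longitude within ±5e-08° of the true value.
One degree of longitude at 72.246° is 111195 × cos 72.246° ≈ 111195 × 0.3049 = 33906.8 m.
East–west error: 5e-08° × 33906.8 m/° ≈ 0.00169534 m.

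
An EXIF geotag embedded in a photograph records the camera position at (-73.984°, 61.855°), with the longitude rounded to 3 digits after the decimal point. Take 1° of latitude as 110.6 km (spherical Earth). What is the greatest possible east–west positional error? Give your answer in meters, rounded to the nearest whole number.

15 meters

Rounding to 3 decimal places leaves the longitude within ±0.0005° of the true value.
Parallels shrink by cos φ, so at 73.984° a degree of longitude is 110600 × 0.2759 ≈ 30515.2 m.
So at most 0.0005° × 30515.2 ≈ 15.2576 m east–west.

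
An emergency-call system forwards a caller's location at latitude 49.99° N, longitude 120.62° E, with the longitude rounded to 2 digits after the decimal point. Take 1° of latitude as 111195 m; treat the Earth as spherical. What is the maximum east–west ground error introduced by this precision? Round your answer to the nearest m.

357 m

Rounding to 2 decimal places leaves the longitude within ±0.005° of the true value.
One degree of longitude at 49.99° is 111195 × cos 49.99° ≈ 111195 × 0.6429 = 71489.6 m.
So at most 0.005° × 71489.6 ≈ 357.448 m east–west.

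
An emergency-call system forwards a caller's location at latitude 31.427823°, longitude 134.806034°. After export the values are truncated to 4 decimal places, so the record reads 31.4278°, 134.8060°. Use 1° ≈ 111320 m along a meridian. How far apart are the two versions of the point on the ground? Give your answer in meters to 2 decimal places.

Δlat = 31.427823 − 31.4278 = +0.000023°; Δlon = 134.806034 − 134.8060 = +0.000034°.
N–S: 0.000023° × 111320 m/° = 2.56036 m.
East–west at this latitude: 0.000034° × 111320 × cos 31.4278° ≈ 0.000034 × 94989.1 = 3.22963 m.
Distance: √(2.56036² + 3.22963²) ≈ 4.1214 m.

4.12 meters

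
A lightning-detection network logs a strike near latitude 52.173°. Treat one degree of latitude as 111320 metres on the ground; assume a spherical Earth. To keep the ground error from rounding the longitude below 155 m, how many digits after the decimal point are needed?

At 52.173° one degree of longitude covers 111320 × cos 52.173° ≈ 111320 × 0.6133 ≈ 68270.3 m.
N decimal places → at most half a unit in the last place, 0.5 × 10⁻ᴺ° = 68270.3/2 × 10⁻ᴺ m.
Need 0.5 × 68270.3 × 10⁻ᴺ ≤ 155 → 10⁻ᴺ ≤ 4.541e-03, so N ≥ 2.34.
N = 2 would give 341 m (too coarse); N = 3 gives 34.1 m ≤ 155 m.

3 decimal places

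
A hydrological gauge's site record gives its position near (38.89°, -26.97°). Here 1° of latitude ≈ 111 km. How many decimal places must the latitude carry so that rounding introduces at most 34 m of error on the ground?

4 decimal places

One degree of latitude covers 111000 m.
Rounding to N decimal places gives at most 0.5 × 10⁻ᴺ degrees of error, i.e. 0.5 × 10⁻ᴺ × 111000 m.
Need 0.5 × 111000 × 10⁻ᴺ ≤ 34 → 10⁻ᴺ ≤ 6.126e-04, so N ≥ 3.21.
N = 3 would give 55.5 m (too coarse); N = 4 gives 5.55 m ≤ 34 m.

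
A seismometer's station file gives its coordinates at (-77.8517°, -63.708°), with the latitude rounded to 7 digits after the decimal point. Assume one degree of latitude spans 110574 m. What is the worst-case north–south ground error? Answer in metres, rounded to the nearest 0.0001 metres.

0.0055 metres

Rounding to 7 decimal places leaves the latitude within ±5e-08° of the true value.
North–south distance: 5e-08° × 110574 m/° = 0.0055287 m.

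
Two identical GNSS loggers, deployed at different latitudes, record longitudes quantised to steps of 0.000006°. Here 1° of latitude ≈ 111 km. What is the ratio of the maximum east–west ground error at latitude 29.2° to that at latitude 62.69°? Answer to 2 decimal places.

1.90

With a 0.000006° grid the true value lies within half a step, ±0.000006°/2 = ±3e-06°, of the stored one.
Error at 29.2° = 3e-06° × 111000 × cos 29.2° ≈ 0.333 × 0.8729 = 0.29068 m.
Error at 62.69° = 3e-06° × 111000 × cos 62.69° ≈ 0.333 × 0.4588 = 0.15278 m.
Ratio: 0.29068 / 0.15278 = cos 29.2° / cos 62.69° ≈ 1.9026.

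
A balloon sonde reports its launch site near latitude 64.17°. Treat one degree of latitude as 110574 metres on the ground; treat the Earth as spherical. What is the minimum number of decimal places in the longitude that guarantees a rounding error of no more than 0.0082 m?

7 decimal places

At 64.17° one degree of longitude covers 110574 × cos 64.17° ≈ 110574 × 0.4357 ≈ 48177.4 m.
With N decimal places the half-ulp bound is 0.5·10⁻ᴺ°, or 0.5·10⁻ᴺ × 48177.4 m on the ground.
Setting 24088.7 × 10⁻ᴺ ≤ 0.0082 gives 10ᴺ ≥ 2.938e+06, i.e. N ≥ 6.47.
So 7 decimal places suffice (0.00241 m); 6 would allow up to 0.0241 m.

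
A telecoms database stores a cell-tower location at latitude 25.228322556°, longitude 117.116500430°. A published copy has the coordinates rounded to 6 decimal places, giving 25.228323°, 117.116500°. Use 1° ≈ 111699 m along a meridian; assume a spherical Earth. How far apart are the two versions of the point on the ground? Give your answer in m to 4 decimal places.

0.0659 m

Δlat = 25.228322556 − 25.228323 = -0.000000444°; Δlon = 117.116500430 − 117.116500 = +0.000000430°.
N–S: -0.000000444° × 111699 m/° = -0.0495944 m.
East–west at this latitude: 0.000000430° × 111699 × cos 25.2283° ≈ 0.000000430 × 101045 = 0.0434492 m.
Distance: √(0.0495944² + 0.0434492²) ≈ 0.0659351 m.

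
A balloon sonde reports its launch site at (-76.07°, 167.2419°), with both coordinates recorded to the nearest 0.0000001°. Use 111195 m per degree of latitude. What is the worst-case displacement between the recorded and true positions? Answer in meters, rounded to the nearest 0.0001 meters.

0.0057 meters

Rounding to 7 decimal places leaves each coordinate within ±5e-08° of the true value.
N–S: 5e-08° × 111195 m/° = 0.00555975 m.
Longitude error → 5e-08 × 111195 × cos 76.07° = 5e-08 × 111195 × 0.2407 ≈ 0.00133843 m.
Worst case both components are at the extreme and orthogonal: √(0.00555975² + 0.00133843²) ≈ 0.00571859 m.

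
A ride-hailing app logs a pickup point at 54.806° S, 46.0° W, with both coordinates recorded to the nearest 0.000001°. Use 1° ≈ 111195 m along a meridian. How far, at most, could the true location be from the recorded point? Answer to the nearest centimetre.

Rounding to 6 decimal places leaves each coordinate within ±5e-07° of the true value.
North–south component: 5e-07° × 111195 = 0.0555975 m.
Longitude error → 5e-07 × 111195 × cos 54.806° = 5e-07 × 111195 × 0.5763 ≈ 0.0320434 m.
The two errors are perpendicular, so the maximum displacement is √(0.0555975² + 0.0320434²) ≈ 0.0641706 m.
That is 0.0641706 m = 6.4171 cm.

6 centimetres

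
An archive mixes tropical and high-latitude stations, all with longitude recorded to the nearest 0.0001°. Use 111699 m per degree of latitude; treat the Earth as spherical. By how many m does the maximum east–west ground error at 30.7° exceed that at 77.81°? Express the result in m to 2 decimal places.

Rounding to 4 decimal places leaves the longitude within ±5e-05° of the true value.
At 30.7°: 5e-05° × 111699 × cos 30.7° = 5e-05 × 111699 × 0.8599 ≈ 4.8022 m.
At 77.81°: 5e-05° × 111699 × cos 77.81° = 5e-05 × 111699 × 0.2112 ≈ 1.1793 m.
Difference: 4.8022 − 1.1793 = 3.6229 m.

3.62 m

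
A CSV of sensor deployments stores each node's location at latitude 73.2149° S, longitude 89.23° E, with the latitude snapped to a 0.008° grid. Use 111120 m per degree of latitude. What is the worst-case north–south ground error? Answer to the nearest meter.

With a 0.008° grid the true value lies within half a step, ±0.008°/2 = ±0.004°, of the stored one.
North–south distance: 0.004° × 111120 m/° = 444.48 m.

444 meters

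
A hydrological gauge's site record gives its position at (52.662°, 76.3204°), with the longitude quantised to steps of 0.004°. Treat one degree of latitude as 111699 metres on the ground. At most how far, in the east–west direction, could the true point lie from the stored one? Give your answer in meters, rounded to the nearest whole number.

135 meters

With a 0.004° grid the true value lies within half a step, ±0.004°/2 = ±0.002°, of the stored one.
One degree of longitude at 52.662° is 111699 × cos 52.662° ≈ 111699 × 0.6065 = 67747.2 m.
Maximum E–W displacement: 0.002 × 67747.2 = 135.494 m.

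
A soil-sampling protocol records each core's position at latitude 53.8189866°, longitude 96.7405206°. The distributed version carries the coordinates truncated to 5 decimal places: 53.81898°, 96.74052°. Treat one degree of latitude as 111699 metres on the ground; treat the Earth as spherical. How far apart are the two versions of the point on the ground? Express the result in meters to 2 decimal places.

0.74 meters

The latitude changed by +0.0000066° and the longitude by +0.0000006°.
North–south shift: 0.0000066 × 111699 = 0.737213 m.
East–west at this latitude: 0.0000006° × 111699 × cos 53.819° ≈ 0.0000006 × 65940.2 = 0.0395641 m.
Hypotenuse of the two orthogonal shifts: √(0.737213² + 0.0395641²) = 0.738274 m.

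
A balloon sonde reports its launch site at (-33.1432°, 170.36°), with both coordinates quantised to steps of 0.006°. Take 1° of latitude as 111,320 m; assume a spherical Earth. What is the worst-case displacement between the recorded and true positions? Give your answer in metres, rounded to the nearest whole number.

With a 0.006° grid the true value lies within half a step, ±0.006°/2 = ±0.003°, of the stored one.
N–S: 0.003° × 111320 m/° = 333.96 m.
E–W at 33.1432°: 0.003° × 111320 × cos 33.1432° = 0.003 × 111320 × 0.8373 ≈ 279.627 m.
The two errors are perpendicular, so the maximum displacement is √(333.96² + 279.627²) ≈ 435.569 m.

436 metres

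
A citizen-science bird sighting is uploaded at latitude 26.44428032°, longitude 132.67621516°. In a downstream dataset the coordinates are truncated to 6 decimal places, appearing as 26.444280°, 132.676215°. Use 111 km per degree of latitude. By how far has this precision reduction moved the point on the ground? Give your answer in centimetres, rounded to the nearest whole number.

4 centimetres

Δlat = 26.44428032 − 26.444280 = +0.00000032°; Δlon = 132.67621516 − 132.676215 = +0.00000016°.
North–south shift: 0.00000032 × 111000 = 0.03552 m.
E–W at 26.4443°: 0.00000016° × 111000 × cos 26.4443° = 0.00000016 × 111000 × 0.8954 ≈ 0.0159017 m.
Distance: √(0.03552² + 0.0159017²) ≈ 0.038917 m.
That is 0.038917 m = 3.8917 cm.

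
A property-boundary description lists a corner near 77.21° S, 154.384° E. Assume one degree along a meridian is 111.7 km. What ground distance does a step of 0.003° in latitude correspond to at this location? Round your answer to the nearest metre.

335 metres

Along a meridian 0.003° is 0.003 × 111700 = 335.1 m.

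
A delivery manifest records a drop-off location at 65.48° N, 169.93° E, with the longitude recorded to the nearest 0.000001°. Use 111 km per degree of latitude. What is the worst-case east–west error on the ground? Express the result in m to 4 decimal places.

Rounding to 6 decimal places leaves the longitude within ±5e-07° of the true value.
At latitude 65.48° a degree of longitude spans 111000 m × cos 65.48° = 111000 × 0.4150 ≈ 46066.2 m.
So at most 5e-07° × 46066.2 ≈ 0.0230331 m east–west.

0.0230 m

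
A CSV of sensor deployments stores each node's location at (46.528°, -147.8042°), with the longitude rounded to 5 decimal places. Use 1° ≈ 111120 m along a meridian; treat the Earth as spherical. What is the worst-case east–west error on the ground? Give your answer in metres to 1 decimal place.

0.4 metres

Rounding to 5 decimal places leaves the longitude within ±5e-06° of the true value.
Parallels shrink by cos φ, so at 46.528° a degree of longitude is 111120 × 0.6880 ≈ 76450.6 m.
Maximum E–W displacement: 5e-06 × 76450.6 = 0.382253 m.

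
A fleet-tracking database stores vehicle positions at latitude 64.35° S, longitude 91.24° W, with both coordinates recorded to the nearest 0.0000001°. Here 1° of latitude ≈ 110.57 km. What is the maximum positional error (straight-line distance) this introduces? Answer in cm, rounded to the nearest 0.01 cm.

Rounding to 7 decimal places leaves each coordinate within ±5e-08° of the true value.
North–south component: 5e-08° × 110570 = 0.0055285 m.
Longitude error → 5e-08 × 110570 × cos 64.35° = 5e-08 × 110570 × 0.4329 ≈ 0.00239314 m.
Combining orthogonally: (0.0055285² + 0.00239314²)^½ ≈ 0.00602424 m.
That is 0.00602424 m = 0.60242 cm.

0.60 cm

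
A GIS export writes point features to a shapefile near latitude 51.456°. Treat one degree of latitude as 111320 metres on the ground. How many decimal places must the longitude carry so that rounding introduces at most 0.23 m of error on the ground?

At 51.456° one degree of longitude covers 111320 × cos 51.456° ≈ 111320 × 0.6231 ≈ 69365.2 m.
With N decimal places the half-ulp bound is 0.5·10⁻ᴺ°, or 0.5·10⁻ᴺ × 69365.2 m on the ground.
Need 0.5 × 69365.2 × 10⁻ᴺ ≤ 0.23 → 10⁻ᴺ ≤ 6.632e-06, so N ≥ 5.18.
N = 5 would give 0.347 m (too coarse); N = 6 gives 0.0347 m ≤ 0.23 m.

6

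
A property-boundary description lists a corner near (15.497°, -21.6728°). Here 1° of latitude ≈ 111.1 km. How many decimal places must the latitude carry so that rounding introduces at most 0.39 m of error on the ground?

One degree of latitude covers 111100 m.
With N decimal places the half-ulp bound is 0.5·10⁻ᴺ°, or 0.5·10⁻ᴺ × 111100 m on the ground.
Setting 55550 × 10⁻ᴺ ≤ 0.39 gives 10ᴺ ≥ 1.424e+05, i.e. N ≥ 5.15.
At 5 places the error can reach 0.555 m, but 6 places keeps it to 0.0555 m.

6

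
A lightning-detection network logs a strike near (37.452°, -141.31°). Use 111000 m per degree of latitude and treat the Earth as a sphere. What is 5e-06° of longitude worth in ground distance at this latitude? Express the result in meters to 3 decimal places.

At 37.452° a degree of longitude is 111000 × cos 37.452° ≈ 88118.8 m, so 5e-06° corresponds to 0.440594 m.

0.441 meters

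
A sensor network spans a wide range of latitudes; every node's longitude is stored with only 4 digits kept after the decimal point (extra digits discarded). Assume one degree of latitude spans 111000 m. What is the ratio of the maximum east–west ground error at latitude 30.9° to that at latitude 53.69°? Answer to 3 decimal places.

Truncating at 4 decimal places can drop up to a full unit in the last place, so the longitude may be off by as much as 0.0001°.
At 30.9°: 0.0001° × 111000 × cos 30.9° = 0.0001 × 111000 × 0.8581 ≈ 9.5245 m.
Error at 53.69° = 0.0001° × 111000 × cos 53.69° ≈ 11.1 × 0.5922 = 6.5729 m.
Ratio: 9.5245 / 6.5729 = cos 30.9° / cos 53.69° ≈ 1.4491.

1.449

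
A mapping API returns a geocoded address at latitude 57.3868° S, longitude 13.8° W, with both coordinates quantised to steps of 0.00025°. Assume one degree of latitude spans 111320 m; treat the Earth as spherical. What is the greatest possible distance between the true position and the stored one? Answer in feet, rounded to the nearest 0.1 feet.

With a 0.00025° grid the true value lies within half a step, ±0.00025°/2 = ±0.000125°, of the stored one.
N–S: 0.000125° × 111320 m/° = 13.915 m.
E–W at 57.3868°: 0.000125° × 111320 × cos 57.3868° = 0.000125 × 111320 × 0.5390 ≈ 7.4997 m.
The two errors are perpendicular, so the maximum displacement is √(13.915² + 7.4997²) ≈ 15.8074 m.
In feet: 15.8074 m ÷ 0.3048 ≈ 51.861 ft.

51.9 feet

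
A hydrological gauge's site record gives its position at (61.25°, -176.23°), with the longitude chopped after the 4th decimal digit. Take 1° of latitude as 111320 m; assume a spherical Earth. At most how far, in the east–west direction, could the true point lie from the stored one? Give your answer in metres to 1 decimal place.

Truncating at 4 decimal places can drop up to a full unit in the last place, so the longitude may be off by as much as 0.0001°.
At latitude 61.25° a degree of longitude spans 111320 m × cos 61.25° = 111320 × 0.4810 ≈ 53543.7 m.
Maximum E–W displacement: 0.0001 × 53543.7 = 5.35437 m.

5.4 metres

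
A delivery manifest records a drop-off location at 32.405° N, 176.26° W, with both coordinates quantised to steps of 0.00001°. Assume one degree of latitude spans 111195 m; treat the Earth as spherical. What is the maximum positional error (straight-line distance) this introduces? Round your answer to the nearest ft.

With a 0.00001° grid the true value lies within half a step, ±0.00001°/2 = ±5e-06°, of the stored one.
North–south component: 5e-06° × 111195 = 0.555975 m.
Longitude error → 5e-06 × 111195 × cos 32.405° = 5e-06 × 111195 × 0.8443 ≈ 0.469399 m.
Combining orthogonally: (0.555975² + 0.469399²)^½ ≈ 0.727629 m.
In feet: 0.727629 m ÷ 0.3048 ≈ 2.3872 ft.

2 ft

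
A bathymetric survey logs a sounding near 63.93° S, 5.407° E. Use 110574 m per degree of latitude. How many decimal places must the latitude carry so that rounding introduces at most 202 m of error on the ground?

3 decimal places

One degree of latitude covers 110574 m.
N decimal places → at most half a unit in the last place, 0.5 × 10⁻ᴺ° = 110574/2 × 10⁻ᴺ m.
Setting 55287 × 10⁻ᴺ ≤ 202 gives 10ᴺ ≥ 273.7, i.e. N ≥ 2.44.
N = 2 would give 553 m (too coarse); N = 3 gives 55.3 m ≤ 202 m.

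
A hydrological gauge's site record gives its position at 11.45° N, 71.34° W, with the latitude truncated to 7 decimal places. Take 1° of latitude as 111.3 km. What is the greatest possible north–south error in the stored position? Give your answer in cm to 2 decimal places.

Truncating at 7 decimal places can drop up to a full unit in the last place, so the latitude may be off by as much as 1e-07°.
So the N–S error is at most 1e-07 × 111300 = 0.01113 m.
That is 0.01113 m = 1.113 cm.

1.11 cm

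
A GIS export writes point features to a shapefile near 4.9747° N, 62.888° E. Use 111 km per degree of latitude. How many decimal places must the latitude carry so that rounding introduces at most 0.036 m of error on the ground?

One degree of latitude covers 111000 m.
N decimal places → at most half a unit in the last place, 0.5 × 10⁻ᴺ° = 111000/2 × 10⁻ᴺ m.
Setting 55500 × 10⁻ᴺ ≤ 0.036 gives 10ᴺ ≥ 1.542e+06, i.e. N ≥ 6.19.
N = 6 would give 0.0555 m (too coarse); N = 7 gives 0.00555 m ≤ 0.036 m.

7 decimal places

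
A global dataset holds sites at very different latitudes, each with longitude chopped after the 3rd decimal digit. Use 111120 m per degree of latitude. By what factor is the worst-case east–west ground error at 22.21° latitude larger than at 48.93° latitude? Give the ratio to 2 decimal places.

Truncating at 3 decimal places can drop up to a full unit in the last place, so the longitude may be off by as much as 0.001°.
Error at 22.21° = 0.001° × 111120 × cos 22.21° ≈ 111.12 × 0.9258 = 102.88 m.
Error at 48.93° = 0.001° × 111120 × cos 48.93° ≈ 111.12 × 0.6570 = 73.004 m.
The ratio reduces to cos 22.21° / cos 48.93° = 0.9258/0.6570 ≈ 1.4092.

1.41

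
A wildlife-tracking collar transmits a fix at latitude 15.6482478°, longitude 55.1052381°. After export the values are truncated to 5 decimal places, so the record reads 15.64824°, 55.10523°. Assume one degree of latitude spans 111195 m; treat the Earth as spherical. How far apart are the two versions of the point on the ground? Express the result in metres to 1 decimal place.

The latitude changed by +0.0000078° and the longitude by +0.0000081°.
N–S: 0.0000078° × 111195 m/° = 0.867321 m.
East–west at this latitude: 0.0000081° × 111195 × cos 15.6482° ≈ 0.0000081 × 107074 = 0.867297 m.
Distance: √(0.867321² + 0.867297²) ≈ 1.22656 m.

1.2 metres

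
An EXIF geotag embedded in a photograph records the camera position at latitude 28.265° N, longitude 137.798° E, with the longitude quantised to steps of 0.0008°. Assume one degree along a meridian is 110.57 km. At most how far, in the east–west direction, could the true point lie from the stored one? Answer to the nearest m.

39 m

With a 0.0008° grid the true value lies within half a step, ±0.0008°/2 = ±0.0004°, of the stored one.
At latitude 28.265° a degree of longitude spans 110570 m × cos 28.265° = 110570 × 0.8808 ≈ 97386.4 m.
Maximum E–W displacement: 0.0004 × 97386.4 = 38.9546 m.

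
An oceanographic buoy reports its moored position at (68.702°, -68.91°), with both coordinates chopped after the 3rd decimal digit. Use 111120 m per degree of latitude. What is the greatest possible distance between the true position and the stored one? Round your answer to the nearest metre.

118 metres

Truncating at 3 decimal places can drop up to a full unit in the last place, so each coordinate may be off by as much as 0.001°.
Latitude error → 0.001 × 111120 = 111.12 m along the meridian.
E–W at 68.702°: 0.001° × 111120 × cos 68.702° = 0.001 × 111120 × 0.3632 ≈ 40.3609 m.
The two errors are perpendicular, so the maximum displacement is √(111.12² + 40.3609²) ≈ 118.223 m.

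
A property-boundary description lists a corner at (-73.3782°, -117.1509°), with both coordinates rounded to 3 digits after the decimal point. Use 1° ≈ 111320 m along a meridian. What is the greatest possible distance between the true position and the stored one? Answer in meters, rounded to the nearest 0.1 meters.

57.9 meters

Rounding to 3 decimal places leaves each coordinate within ±0.0005° of the true value.
N–S: 0.0005° × 111320 m/° = 55.66 m.
E–W at 73.3782°: 0.0005° × 111320 × cos 73.3782° = 0.0005 × 111320 × 0.2861 ≈ 15.9217 m.
The two errors are perpendicular, so the maximum displacement is √(55.66² + 15.9217²) ≈ 57.8925 m.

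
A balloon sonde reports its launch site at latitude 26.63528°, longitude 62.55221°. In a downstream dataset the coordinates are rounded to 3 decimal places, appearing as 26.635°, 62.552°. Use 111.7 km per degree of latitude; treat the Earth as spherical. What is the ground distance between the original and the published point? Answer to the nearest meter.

38 meters

Δlat = 26.63528 − 26.635 = +0.00028°; Δlon = 62.55221 − 62.552 = +0.00021°.
N–S: 0.00028° × 111700 m/° = 31.276 m.
E–W at 26.635°: 0.00021° × 111700 × cos 26.635° = 0.00021 × 111700 × 0.8939 ≈ 20.9678 m.
Distance: √(31.276² + 20.9678²) ≈ 37.6541 m.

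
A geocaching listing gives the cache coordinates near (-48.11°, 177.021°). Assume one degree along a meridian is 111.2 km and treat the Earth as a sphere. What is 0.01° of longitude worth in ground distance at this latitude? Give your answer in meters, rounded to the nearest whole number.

At 48.11° a degree of longitude is 111200 × cos 48.11° ≈ 74248.5 m, so 0.01° corresponds to 742.485 m.

742 meters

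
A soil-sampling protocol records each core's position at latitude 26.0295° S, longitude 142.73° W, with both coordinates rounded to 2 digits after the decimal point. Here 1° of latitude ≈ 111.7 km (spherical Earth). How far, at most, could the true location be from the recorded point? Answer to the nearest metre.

751 metres

Rounding to 2 decimal places leaves each coordinate within ±0.005° of the true value.
Latitude error → 0.005 × 111700 = 558.5 m along the meridian.
East–west component at 26.0295°: 0.005° × 111700 × cos 26.0295° ≈ 0.005 × 100370 ≈ 501.85 m.
The two errors are perpendicular, so the maximum displacement is √(558.5² + 501.85²) ≈ 750.85 m.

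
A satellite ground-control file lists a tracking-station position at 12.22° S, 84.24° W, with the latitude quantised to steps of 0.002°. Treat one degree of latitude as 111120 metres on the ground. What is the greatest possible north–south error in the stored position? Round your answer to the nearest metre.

111 metres

With a 0.002° grid the true value lies within half a step, ±0.002°/2 = ±0.001°, of the stored one.
North–south distance: 0.001° × 111120 m/° = 111.12 m.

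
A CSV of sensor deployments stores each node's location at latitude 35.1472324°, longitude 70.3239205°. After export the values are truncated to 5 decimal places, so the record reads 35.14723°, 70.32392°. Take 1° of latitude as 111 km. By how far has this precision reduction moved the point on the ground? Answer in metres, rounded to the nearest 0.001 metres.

Δlat = 35.1472324 − 35.14723 = +0.0000024°; Δlon = 70.3239205 − 70.32392 = +0.0000005°.
North–south shift: 0.0000024 × 111000 = 0.2664 m.
East–west at this latitude: 0.0000005° × 111000 × cos 35.1472° ≈ 0.0000005 × 90762 = 0.045381 m.
Distance: √(0.2664² + 0.045381²) ≈ 0.270238 m.

0.270 metres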